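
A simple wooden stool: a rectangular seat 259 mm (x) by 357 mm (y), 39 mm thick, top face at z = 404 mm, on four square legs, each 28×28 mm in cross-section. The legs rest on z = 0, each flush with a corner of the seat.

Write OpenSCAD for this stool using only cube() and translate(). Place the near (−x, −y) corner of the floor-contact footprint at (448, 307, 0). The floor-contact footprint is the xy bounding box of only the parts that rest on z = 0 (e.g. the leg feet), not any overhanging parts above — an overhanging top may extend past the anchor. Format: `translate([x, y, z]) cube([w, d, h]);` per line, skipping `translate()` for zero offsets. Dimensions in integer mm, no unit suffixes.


// leg_h = 404 - 39 = 365
translate([448, 307, 365]) cube([259, 357, 39]);
translate([448, 307, 0]) cube([28, 28, 365]);
translate([679, 307, 0]) cube([28, 28, 365]);
translate([448, 636, 0]) cube([28, 28, 365]);
translate([679, 636, 0]) cube([28, 28, 365]);


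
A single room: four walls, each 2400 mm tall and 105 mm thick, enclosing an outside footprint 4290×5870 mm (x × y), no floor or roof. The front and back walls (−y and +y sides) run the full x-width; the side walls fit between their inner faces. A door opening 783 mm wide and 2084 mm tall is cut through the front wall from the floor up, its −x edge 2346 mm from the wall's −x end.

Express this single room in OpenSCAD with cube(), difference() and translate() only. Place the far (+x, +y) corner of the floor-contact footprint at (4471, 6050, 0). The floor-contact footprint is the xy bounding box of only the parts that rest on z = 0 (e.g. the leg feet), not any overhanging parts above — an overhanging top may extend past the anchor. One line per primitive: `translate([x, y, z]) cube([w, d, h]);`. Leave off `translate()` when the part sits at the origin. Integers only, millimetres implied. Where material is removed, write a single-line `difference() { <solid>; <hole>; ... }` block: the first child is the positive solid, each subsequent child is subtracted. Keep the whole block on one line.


difference() { translate([181, 180, 0]) cube([4290, 105, 2400]); translate([2527, 180, 0]) cube([783, 105, 2084]); }
translate([181, 5945, 0]) cube([4290, 105, 2400]);
translate([181, 285, 0]) cube([105, 5660, 2400]);
translate([4366, 285, 0]) cube([105, 5660, 2400]);


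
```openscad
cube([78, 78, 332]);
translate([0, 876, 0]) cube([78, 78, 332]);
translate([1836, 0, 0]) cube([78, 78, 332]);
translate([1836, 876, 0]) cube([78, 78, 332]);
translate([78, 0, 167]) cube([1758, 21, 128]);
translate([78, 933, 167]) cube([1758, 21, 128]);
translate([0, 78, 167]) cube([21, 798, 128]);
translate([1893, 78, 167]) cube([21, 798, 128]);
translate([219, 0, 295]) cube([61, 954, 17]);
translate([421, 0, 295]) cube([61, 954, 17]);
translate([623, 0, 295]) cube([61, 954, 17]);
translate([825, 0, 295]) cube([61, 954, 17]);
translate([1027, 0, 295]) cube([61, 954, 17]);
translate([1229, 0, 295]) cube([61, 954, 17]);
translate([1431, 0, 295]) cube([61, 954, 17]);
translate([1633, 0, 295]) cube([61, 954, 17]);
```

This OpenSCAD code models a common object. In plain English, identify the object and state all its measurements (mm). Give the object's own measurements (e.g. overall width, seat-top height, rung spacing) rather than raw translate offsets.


A bed frame 1914 mm long (x) by 954 mm wide (y). Four 78×78 mm corner posts, 332 mm tall, at the corners of the footprint. Four rails of 21 mm thickness and 128 mm height run between adjacent posts with their undersides at z = 167 mm, their outer faces flush with the outside of the frame (the two x-running rails run between the posts' inner faces; the two y-running rails run between the posts' inner faces). 8 slats, each 61 mm wide (x) and 17 mm thick, lie across the top of the two x-running rails, running the full 954 mm width of the frame in y; along x they sit between the end posts with a 141 mm gap after the −x posts and between neighbouring slats, leaving 142 mm before the +x posts.


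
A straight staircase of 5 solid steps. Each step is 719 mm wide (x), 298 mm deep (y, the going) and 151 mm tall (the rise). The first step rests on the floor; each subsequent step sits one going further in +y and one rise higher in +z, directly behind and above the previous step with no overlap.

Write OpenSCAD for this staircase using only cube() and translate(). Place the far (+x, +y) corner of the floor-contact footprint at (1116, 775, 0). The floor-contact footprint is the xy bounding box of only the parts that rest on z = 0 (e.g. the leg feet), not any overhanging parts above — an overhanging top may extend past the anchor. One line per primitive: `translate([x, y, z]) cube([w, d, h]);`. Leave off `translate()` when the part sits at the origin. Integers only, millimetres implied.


translate([397, 477, 0]) cube([719, 298, 151]);
translate([397, 775, 151]) cube([719, 298, 151]);
translate([397, 1073, 302]) cube([719, 298, 151]);
translate([397, 1371, 453]) cube([719, 298, 151]);
translate([397, 1669, 604]) cube([719, 298, 151]);


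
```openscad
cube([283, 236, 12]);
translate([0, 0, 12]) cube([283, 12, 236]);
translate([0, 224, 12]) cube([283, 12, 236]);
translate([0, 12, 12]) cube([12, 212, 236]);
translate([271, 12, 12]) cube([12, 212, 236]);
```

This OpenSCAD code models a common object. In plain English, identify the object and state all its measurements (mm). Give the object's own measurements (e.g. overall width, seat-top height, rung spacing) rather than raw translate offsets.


An open-topped rectangular box: outside dimensions 283×236×248 mm, with a uniform wall and base thickness of 12 mm. The base is a full 283×236 slab on the floor; four walls sit on top of the base. The front and back walls (the −y and +y sides) span the full width; the two side walls fit between them.


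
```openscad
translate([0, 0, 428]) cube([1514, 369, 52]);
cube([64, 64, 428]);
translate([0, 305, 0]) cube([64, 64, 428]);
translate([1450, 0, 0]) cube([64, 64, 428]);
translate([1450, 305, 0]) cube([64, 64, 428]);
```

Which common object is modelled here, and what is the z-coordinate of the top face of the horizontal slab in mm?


A bench. The seat-top height is 480 mm.

A long slab on four corner posts — a bench. The slab sits at z = 428 with thickness 52, so the top is 428 + 52 = 480 mm.


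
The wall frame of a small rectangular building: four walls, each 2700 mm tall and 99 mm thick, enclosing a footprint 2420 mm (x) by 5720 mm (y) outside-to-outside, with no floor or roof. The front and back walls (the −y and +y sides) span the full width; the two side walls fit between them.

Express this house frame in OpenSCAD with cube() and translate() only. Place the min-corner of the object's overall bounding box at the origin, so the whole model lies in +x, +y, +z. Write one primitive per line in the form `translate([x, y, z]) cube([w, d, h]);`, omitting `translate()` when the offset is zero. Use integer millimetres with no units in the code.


cube([2420, 99, 2700]);
translate([0, 5621, 0]) cube([2420, 99, 2700]);
translate([0, 99, 0]) cube([99, 5522, 2700]);
translate([2321, 99, 0]) cube([99, 5522, 2700]);


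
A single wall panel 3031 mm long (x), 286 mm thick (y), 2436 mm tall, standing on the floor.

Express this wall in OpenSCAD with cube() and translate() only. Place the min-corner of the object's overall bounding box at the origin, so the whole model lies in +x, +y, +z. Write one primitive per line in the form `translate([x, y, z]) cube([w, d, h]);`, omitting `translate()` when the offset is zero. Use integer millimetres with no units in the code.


cube([3031, 286, 2436]);


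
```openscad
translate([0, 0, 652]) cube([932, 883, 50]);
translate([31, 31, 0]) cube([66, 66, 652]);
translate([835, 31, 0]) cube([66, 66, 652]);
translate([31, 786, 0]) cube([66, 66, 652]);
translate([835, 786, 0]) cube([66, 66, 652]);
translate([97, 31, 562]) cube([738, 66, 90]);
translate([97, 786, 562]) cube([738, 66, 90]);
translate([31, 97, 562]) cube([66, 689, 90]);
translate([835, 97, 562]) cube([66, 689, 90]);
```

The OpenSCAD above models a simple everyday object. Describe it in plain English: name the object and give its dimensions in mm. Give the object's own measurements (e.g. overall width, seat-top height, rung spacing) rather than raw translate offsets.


A rectangular dining table. The top is 932×883×50 mm with its upper surface at z = 702 mm. It stands on four 66×66 mm square legs, each inset 31 mm from the nearest pair of top edges, running from the floor to the underside of the top. Four apron rails, 66 mm thick and 90 mm tall, run between adjacent legs with their top edges flush with the underside of the top and their outer faces flush with the legs' outer faces.


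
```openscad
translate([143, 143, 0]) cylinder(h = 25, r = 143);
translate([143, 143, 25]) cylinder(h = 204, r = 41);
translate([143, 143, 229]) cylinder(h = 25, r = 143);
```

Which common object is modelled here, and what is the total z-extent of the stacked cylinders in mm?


A spool. The overall height is 254 mm.

Three coaxial cylinders, large–small–large — a spool. Two 25 mm flanges and a 204 mm core give 25 + 204 + 25 = 254 mm.


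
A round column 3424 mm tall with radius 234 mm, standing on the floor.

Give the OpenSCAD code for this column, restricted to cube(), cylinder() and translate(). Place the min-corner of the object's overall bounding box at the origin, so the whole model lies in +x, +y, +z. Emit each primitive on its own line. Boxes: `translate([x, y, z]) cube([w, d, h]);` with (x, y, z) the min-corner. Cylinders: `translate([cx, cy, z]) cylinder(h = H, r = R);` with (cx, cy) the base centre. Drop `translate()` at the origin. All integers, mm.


translate([234, 234, 0]) cylinder(h = 3424, r = 234);


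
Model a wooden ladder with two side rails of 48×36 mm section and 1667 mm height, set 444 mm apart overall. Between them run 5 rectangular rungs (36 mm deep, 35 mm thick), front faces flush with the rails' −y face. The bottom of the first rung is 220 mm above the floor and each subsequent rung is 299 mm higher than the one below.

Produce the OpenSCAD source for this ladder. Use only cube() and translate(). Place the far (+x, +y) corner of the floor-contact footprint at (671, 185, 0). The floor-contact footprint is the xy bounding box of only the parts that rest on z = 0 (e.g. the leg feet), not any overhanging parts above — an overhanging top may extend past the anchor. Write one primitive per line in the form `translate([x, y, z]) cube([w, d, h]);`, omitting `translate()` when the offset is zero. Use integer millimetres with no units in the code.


translate([227, 149, 0]) cube([48, 36, 1667]);
translate([623, 149, 0]) cube([48, 36, 1667]);
translate([275, 149, 220]) cube([348, 36, 35]);
translate([275, 149, 519]) cube([348, 36, 35]);
translate([275, 149, 818]) cube([348, 36, 35]);
translate([275, 149, 1117]) cube([348, 36, 35]);
translate([275, 149, 1416]) cube([348, 36, 35]);


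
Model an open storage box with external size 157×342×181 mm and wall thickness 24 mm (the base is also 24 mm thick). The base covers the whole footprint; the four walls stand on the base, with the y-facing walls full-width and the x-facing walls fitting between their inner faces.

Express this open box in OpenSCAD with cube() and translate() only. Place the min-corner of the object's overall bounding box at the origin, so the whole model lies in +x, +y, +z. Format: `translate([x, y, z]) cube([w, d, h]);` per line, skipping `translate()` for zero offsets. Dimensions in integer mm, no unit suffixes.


cube([157, 342, 24]);
translate([0, 0, 24]) cube([157, 24, 157]);
translate([0, 318, 24]) cube([157, 24, 157]);
translate([0, 24, 24]) cube([24, 294, 157]);
translate([133, 24, 24]) cube([24, 294, 157]);


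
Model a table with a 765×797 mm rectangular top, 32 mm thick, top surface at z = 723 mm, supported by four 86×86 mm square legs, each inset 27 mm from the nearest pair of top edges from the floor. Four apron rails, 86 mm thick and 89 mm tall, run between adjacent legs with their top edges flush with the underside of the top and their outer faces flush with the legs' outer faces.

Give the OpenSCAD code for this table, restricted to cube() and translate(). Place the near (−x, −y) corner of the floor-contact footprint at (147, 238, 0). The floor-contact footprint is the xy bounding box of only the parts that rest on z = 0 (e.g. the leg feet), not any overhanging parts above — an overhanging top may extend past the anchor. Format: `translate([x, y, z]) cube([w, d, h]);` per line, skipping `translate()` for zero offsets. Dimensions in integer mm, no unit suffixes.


translate([120, 211, 691]) cube([765, 797, 32]);
translate([147, 238, 0]) cube([86, 86, 691]);
translate([772, 238, 0]) cube([86, 86, 691]);
translate([147, 895, 0]) cube([86, 86, 691]);
translate([772, 895, 0]) cube([86, 86, 691]);
translate([233, 238, 602]) cube([539, 86, 89]);
translate([233, 895, 602]) cube([539, 86, 89]);
translate([147, 324, 602]) cube([86, 571, 89]);
translate([772, 324, 602]) cube([86, 571, 89]);


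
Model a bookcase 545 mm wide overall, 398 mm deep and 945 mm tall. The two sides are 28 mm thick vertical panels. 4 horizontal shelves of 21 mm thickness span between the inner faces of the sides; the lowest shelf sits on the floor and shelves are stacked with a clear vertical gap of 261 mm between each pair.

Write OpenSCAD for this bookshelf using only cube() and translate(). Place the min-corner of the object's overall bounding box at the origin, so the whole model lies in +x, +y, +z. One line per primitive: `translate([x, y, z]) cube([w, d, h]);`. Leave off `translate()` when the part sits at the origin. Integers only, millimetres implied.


cube([28, 398, 945]);
translate([517, 0, 0]) cube([28, 398, 945]);
translate([28, 0, 0]) cube([489, 398, 21]);
translate([28, 0, 282]) cube([489, 398, 21]);
translate([28, 0, 564]) cube([489, 398, 21]);
translate([28, 0, 846]) cube([489, 398, 21]);


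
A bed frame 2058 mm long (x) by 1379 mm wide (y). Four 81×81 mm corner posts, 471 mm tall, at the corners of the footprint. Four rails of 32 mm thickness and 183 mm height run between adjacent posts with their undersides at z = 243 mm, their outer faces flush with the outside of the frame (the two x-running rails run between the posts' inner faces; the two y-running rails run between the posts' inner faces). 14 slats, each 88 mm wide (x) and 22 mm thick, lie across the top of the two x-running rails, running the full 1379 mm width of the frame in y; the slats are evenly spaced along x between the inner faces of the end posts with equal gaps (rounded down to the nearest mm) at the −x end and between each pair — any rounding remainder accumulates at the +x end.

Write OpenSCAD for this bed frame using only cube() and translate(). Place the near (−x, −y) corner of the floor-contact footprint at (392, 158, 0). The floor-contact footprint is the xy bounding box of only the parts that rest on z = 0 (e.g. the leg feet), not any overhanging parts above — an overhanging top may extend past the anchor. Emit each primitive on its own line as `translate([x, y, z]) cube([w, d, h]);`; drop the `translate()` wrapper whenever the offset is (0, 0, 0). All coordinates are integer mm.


translate([392, 158, 0]) cube([81, 81, 471]);
translate([392, 1456, 0]) cube([81, 81, 471]);
translate([2369, 158, 0]) cube([81, 81, 471]);
translate([2369, 1456, 0]) cube([81, 81, 471]);
translate([473, 158, 243]) cube([1896, 32, 183]);
translate([473, 1505, 243]) cube([1896, 32, 183]);
translate([392, 239, 243]) cube([32, 1217, 183]);
translate([2418, 239, 243]) cube([32, 1217, 183]);
translate([517, 158, 426]) cube([88, 1379, 22]);
translate([649, 158, 426]) cube([88, 1379, 22]);
translate([781, 158, 426]) cube([88, 1379, 22]);
translate([913, 158, 426]) cube([88, 1379, 22]);
translate([1045, 158, 426]) cube([88, 1379, 22]);
translate([1177, 158, 426]) cube([88, 1379, 22]);
translate([1309, 158, 426]) cube([88, 1379, 22]);
translate([1441, 158, 426]) cube([88, 1379, 22]);
translate([1573, 158, 426]) cube([88, 1379, 22]);
translate([1705, 158, 426]) cube([88, 1379, 22]);
translate([1837, 158, 426]) cube([88, 1379, 22]);
translate([1969, 158, 426]) cube([88, 1379, 22]);
translate([2101, 158, 426]) cube([88, 1379, 22]);
translate([2233, 158, 426]) cube([88, 1379, 22]);


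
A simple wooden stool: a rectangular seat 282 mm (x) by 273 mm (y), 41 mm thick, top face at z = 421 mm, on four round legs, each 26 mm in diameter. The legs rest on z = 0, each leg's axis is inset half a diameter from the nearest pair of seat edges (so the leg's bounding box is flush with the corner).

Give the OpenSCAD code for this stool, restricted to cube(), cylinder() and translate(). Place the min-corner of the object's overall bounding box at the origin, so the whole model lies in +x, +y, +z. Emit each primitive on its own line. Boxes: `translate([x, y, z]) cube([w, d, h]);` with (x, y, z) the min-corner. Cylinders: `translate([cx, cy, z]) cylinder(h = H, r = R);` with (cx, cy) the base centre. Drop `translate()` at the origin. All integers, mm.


translate([0, 0, 380]) cube([282, 273, 41]);
translate([13, 13, 0]) cylinder(h = 380, r = 13);
translate([269, 13, 0]) cylinder(h = 380, r = 13);
translate([13, 260, 0]) cylinder(h = 380, r = 13);
translate([269, 260, 0]) cylinder(h = 380, r = 13);


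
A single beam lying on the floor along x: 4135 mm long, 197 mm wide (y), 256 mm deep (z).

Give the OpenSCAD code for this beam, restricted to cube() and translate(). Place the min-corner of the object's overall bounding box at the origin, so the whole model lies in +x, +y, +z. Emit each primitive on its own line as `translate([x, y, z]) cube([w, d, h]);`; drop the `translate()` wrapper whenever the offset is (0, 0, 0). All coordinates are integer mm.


cube([4135, 197, 256]);


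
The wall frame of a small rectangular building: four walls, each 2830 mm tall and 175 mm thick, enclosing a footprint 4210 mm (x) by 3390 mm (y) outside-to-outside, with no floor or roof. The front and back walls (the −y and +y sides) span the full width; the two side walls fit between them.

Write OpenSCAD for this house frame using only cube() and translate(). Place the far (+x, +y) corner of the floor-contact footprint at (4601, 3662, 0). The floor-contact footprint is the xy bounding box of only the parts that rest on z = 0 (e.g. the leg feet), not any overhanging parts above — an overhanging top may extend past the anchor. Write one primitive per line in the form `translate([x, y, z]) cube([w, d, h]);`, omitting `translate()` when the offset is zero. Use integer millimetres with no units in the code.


translate([391, 272, 0]) cube([4210, 175, 2830]);
translate([391, 3487, 0]) cube([4210, 175, 2830]);
translate([391, 447, 0]) cube([175, 3040, 2830]);
translate([4426, 447, 0]) cube([175, 3040, 2830]);


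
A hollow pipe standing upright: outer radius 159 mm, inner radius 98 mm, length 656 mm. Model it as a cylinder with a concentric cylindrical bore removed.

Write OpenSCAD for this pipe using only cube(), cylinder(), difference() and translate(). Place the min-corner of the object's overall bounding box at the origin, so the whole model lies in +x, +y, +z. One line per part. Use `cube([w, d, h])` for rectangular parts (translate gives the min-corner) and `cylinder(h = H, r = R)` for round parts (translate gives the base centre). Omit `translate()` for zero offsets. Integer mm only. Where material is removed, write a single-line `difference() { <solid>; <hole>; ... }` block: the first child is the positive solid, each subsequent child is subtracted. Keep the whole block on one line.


difference() { translate([159, 159, 0]) cylinder(h = 656, r = 159); translate([159, 159, 0]) cylinder(h = 656, r = 98); }


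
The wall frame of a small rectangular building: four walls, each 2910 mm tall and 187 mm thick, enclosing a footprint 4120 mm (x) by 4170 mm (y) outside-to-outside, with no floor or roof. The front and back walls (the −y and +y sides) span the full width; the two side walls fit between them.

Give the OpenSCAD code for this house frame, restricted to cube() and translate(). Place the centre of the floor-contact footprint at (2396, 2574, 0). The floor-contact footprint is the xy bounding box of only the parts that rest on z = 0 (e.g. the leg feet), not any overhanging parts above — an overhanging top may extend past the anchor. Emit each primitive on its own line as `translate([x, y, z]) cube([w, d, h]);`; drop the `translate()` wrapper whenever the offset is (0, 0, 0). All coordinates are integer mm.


translate([336, 489, 0]) cube([4120, 187, 2910]);
translate([336, 4472, 0]) cube([4120, 187, 2910]);
translate([336, 676, 0]) cube([187, 3796, 2910]);
translate([4269, 676, 0]) cube([187, 3796, 2910]);


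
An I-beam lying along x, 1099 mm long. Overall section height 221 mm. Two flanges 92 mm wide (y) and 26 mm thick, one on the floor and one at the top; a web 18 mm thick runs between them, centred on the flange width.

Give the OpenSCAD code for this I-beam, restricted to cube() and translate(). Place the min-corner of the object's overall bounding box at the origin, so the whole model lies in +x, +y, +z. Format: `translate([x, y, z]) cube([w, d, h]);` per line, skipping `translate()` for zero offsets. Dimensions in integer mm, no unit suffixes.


cube([1099, 92, 26]);
translate([0, 37, 26]) cube([1099, 18, 169]);
translate([0, 0, 195]) cube([1099, 92, 26]);


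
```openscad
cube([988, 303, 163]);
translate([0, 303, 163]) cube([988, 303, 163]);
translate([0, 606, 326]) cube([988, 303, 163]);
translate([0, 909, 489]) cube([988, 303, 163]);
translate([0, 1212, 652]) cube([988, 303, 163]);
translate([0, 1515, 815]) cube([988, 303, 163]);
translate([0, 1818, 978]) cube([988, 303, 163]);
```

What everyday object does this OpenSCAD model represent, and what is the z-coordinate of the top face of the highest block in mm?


A staircase. The total rise is 1141 mm.

7 identical blocks, each offset up and back from the previous — a staircase. Each step is 163 mm tall and there are 7 of them, so the total rise is 7 × 163 = 1141 mm.


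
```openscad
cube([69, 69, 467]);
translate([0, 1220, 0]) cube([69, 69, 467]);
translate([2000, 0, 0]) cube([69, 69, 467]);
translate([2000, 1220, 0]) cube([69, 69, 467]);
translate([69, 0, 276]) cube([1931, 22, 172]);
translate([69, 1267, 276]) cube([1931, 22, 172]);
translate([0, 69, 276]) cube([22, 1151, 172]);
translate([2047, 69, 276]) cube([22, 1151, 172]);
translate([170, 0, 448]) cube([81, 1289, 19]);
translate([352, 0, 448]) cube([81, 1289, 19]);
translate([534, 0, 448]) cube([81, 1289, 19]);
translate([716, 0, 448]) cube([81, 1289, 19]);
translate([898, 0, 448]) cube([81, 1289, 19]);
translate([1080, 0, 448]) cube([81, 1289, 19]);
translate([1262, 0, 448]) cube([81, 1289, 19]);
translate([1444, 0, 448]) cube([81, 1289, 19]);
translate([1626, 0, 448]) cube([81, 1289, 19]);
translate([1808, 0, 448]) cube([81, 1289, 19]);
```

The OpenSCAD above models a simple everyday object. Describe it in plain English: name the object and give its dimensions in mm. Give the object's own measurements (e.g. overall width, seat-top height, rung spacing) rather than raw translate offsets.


A bed frame 2069 mm long (x) by 1289 mm wide (y). Four 69×69 mm corner posts, 467 mm tall, at the corners of the footprint. Four rails of 22 mm thickness and 172 mm height run between adjacent posts with their undersides at z = 276 mm, their outer faces flush with the outside of the frame (the two x-running rails run between the posts' inner faces; the two y-running rails run between the posts' inner faces). 10 slats, each 81 mm wide (x) and 19 mm thick, lie across the top of the two x-running rails, running the full 1289 mm width of the frame in y; along x they sit between the end posts with a 101 mm gap after the −x posts and between neighbouring slats, leaving 111 mm before the +x posts.


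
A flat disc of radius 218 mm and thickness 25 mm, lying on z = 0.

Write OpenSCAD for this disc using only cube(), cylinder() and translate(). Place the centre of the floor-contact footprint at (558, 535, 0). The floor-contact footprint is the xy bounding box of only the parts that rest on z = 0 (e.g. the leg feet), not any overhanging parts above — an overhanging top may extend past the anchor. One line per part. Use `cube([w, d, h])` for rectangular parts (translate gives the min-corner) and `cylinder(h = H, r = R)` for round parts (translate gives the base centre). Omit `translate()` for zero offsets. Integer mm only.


translate([558, 535, 0]) cylinder(h = 25, r = 218);


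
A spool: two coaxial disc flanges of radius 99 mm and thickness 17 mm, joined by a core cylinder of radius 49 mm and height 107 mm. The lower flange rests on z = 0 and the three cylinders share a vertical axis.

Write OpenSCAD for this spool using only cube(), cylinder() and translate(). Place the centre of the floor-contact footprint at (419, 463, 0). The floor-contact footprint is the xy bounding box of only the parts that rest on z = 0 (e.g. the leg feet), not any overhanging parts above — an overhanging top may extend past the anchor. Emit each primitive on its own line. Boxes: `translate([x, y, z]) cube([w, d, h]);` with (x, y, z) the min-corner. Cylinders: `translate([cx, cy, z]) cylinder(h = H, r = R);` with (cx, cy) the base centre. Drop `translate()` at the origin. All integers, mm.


translate([419, 463, 0]) cylinder(h = 17, r = 99);
translate([419, 463, 17]) cylinder(h = 107, r = 49);
translate([419, 463, 124]) cylinder(h = 17, r = 99);


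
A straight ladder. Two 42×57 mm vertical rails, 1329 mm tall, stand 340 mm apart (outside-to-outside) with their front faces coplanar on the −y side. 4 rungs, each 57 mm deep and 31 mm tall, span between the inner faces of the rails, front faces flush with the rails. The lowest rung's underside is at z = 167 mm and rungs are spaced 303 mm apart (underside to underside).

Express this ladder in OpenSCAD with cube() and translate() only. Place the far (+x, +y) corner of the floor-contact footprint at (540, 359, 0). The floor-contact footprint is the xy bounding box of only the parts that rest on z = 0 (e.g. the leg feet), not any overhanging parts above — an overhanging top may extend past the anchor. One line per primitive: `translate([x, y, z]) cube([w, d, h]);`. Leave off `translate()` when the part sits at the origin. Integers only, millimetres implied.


// rung span = 340 - 2*42 = 256
// rung[k] z = 167 + k*303
translate([200, 302, 0]) cube([42, 57, 1329]);
translate([498, 302, 0]) cube([42, 57, 1329]);
translate([242, 302, 167]) cube([256, 57, 31]);
translate([242, 302, 470]) cube([256, 57, 31]);
translate([242, 302, 773]) cube([256, 57, 31]);
translate([242, 302, 1076]) cube([256, 57, 31]);


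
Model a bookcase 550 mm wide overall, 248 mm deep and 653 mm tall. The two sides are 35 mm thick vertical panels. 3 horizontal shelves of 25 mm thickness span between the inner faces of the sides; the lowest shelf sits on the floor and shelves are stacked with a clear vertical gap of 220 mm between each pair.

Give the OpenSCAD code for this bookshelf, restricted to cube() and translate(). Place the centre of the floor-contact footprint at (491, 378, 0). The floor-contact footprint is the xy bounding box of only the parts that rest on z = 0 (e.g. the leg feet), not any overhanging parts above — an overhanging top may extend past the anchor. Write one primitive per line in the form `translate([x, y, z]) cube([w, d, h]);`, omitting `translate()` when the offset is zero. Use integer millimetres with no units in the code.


translate([216, 254, 0]) cube([35, 248, 653]);
translate([731, 254, 0]) cube([35, 248, 653]);
translate([251, 254, 0]) cube([480, 248, 25]);
translate([251, 254, 245]) cube([480, 248, 25]);
translate([251, 254, 490]) cube([480, 248, 25]);


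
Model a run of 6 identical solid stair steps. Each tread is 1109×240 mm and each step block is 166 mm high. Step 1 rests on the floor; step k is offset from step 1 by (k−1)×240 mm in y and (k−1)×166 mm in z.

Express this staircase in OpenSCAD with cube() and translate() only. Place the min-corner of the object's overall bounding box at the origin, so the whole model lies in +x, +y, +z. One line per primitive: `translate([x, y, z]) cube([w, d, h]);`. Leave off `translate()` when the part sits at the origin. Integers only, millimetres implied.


cube([1109, 240, 166]);
translate([0, 240, 166]) cube([1109, 240, 166]);
translate([0, 480, 332]) cube([1109, 240, 166]);
translate([0, 720, 498]) cube([1109, 240, 166]);
translate([0, 960, 664]) cube([1109, 240, 166]);
translate([0, 1200, 830]) cube([1109, 240, 166]);


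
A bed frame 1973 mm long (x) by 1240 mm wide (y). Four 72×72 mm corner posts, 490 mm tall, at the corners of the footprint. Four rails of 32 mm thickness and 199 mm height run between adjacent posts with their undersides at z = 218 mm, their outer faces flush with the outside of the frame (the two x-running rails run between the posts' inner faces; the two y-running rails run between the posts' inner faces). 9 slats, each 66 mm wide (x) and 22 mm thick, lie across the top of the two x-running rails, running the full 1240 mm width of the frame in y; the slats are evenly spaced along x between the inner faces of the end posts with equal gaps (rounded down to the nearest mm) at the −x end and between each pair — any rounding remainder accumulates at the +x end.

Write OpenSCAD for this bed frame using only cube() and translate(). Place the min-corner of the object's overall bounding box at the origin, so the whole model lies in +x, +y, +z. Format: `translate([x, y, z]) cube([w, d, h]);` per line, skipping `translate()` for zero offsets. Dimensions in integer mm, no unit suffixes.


cube([72, 72, 490]);
translate([0, 1168, 0]) cube([72, 72, 490]);
translate([1901, 0, 0]) cube([72, 72, 490]);
translate([1901, 1168, 0]) cube([72, 72, 490]);
translate([72, 0, 218]) cube([1829, 32, 199]);
translate([72, 1208, 218]) cube([1829, 32, 199]);
translate([0, 72, 218]) cube([32, 1096, 199]);
translate([1941, 72, 218]) cube([32, 1096, 199]);
translate([195, 0, 417]) cube([66, 1240, 22]);
translate([384, 0, 417]) cube([66, 1240, 22]);
translate([573, 0, 417]) cube([66, 1240, 22]);
translate([762, 0, 417]) cube([66, 1240, 22]);
translate([951, 0, 417]) cube([66, 1240, 22]);
translate([1140, 0, 417]) cube([66, 1240, 22]);
translate([1329, 0, 417]) cube([66, 1240, 22]);
translate([1518, 0, 417]) cube([66, 1240, 22]);
translate([1707, 0, 417]) cube([66, 1240, 22]);


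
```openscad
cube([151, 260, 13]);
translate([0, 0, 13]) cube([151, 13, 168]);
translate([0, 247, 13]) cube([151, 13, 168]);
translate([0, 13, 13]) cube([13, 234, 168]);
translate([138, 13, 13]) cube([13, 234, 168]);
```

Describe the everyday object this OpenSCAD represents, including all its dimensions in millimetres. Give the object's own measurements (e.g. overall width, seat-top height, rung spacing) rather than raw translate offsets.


An open-topped rectangular box: outside dimensions 151×260×181 mm, with a uniform wall and base thickness of 13 mm. The base is a full 151×260 slab on the floor; four walls sit on top of the base. The front and back walls (the −y and +y sides) span the full width; the two side walls fit between them.


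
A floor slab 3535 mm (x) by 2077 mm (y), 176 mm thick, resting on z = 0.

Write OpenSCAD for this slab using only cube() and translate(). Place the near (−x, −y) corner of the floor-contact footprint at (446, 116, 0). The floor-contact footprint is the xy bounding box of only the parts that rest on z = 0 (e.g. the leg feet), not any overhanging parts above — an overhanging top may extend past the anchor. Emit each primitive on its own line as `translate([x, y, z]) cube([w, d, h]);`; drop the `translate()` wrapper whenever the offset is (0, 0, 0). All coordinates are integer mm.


translate([446, 116, 0]) cube([3535, 2077, 176]);


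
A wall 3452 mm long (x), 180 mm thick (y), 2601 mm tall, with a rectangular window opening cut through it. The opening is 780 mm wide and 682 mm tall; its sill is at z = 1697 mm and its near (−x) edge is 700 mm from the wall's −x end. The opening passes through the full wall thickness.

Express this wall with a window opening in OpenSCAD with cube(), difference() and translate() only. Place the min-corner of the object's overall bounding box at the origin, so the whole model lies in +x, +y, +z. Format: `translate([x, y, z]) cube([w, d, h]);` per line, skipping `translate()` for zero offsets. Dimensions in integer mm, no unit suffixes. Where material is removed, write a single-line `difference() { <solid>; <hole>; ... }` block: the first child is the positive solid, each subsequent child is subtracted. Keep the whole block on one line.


difference() { cube([3452, 180, 2601]); translate([700, 0, 1697]) cube([780, 180, 682]); }


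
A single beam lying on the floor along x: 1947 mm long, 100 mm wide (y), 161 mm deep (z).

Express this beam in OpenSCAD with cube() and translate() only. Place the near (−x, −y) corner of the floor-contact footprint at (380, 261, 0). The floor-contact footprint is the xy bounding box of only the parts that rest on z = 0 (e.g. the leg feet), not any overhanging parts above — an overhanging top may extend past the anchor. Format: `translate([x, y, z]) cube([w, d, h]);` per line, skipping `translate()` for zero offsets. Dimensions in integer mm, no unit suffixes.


translate([380, 261, 0]) cube([1947, 100, 161]);


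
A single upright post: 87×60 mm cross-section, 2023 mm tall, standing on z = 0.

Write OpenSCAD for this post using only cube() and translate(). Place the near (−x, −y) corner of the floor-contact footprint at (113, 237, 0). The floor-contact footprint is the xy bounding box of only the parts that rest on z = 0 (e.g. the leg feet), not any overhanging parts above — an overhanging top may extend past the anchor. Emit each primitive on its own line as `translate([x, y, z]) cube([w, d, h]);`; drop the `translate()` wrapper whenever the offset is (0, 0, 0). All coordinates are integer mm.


translate([113, 237, 0]) cube([87, 60, 2023]);


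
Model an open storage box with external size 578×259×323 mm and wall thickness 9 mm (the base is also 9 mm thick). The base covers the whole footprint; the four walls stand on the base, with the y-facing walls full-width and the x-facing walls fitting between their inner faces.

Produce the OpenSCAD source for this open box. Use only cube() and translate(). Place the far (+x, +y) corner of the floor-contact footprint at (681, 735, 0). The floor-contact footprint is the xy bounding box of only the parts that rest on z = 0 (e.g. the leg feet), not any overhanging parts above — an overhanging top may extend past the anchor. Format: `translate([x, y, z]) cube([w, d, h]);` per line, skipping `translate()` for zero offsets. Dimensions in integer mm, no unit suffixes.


translate([103, 476, 0]) cube([578, 259, 9]);
translate([103, 476, 9]) cube([578, 9, 314]);
translate([103, 726, 9]) cube([578, 9, 314]);
translate([103, 485, 9]) cube([9, 241, 314]);
translate([672, 485, 9]) cube([9, 241, 314]);


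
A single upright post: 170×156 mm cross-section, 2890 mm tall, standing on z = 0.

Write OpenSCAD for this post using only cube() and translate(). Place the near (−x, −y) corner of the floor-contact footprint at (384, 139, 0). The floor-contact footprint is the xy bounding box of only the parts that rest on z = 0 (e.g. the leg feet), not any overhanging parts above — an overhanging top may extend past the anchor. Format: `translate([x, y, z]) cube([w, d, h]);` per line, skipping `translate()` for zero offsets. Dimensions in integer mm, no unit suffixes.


translate([384, 139, 0]) cube([170, 156, 2890]);


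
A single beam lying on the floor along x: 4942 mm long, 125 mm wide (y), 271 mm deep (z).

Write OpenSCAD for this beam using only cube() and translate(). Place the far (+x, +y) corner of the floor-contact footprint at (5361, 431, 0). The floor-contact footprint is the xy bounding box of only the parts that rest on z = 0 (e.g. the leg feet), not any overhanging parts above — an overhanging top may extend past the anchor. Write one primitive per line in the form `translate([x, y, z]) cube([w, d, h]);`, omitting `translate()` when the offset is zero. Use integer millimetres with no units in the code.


translate([419, 306, 0]) cube([4942, 125, 271]);


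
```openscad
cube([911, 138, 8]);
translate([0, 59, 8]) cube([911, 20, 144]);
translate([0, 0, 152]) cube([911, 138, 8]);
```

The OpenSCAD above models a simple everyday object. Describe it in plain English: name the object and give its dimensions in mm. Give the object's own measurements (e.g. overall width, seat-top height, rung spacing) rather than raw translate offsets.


An I-beam lying along x, 911 mm long. Overall section height 160 mm. Two flanges 138 mm wide (y) and 8 mm thick, one on the floor and one at the top; a web 20 mm thick runs between them, centred on the flange width.


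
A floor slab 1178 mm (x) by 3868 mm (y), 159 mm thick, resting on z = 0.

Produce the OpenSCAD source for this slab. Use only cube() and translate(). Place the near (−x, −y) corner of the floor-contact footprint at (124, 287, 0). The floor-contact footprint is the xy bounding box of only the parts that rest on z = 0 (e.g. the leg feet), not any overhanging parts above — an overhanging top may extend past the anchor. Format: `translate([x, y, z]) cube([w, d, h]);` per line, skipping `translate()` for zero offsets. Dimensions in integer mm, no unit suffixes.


translate([124, 287, 0]) cube([1178, 3868, 159]);


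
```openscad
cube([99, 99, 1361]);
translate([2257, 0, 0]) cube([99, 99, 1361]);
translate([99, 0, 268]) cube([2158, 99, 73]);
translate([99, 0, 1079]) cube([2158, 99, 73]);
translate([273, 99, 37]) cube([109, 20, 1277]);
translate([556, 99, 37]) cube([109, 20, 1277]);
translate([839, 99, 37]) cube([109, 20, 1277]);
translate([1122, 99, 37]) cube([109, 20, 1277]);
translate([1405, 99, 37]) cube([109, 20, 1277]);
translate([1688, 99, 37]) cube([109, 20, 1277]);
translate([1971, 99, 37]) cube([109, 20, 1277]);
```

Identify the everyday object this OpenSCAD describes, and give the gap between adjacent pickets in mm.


A fence section. The picket gap is 174 mm.

Two posts, two rails, 7 pickets — a fence section. Span 2158 mm holds 7 pickets of 109 mm with 8 equal gaps: ⌊(2158 − 7·109) / 8⌋ = 174 mm.


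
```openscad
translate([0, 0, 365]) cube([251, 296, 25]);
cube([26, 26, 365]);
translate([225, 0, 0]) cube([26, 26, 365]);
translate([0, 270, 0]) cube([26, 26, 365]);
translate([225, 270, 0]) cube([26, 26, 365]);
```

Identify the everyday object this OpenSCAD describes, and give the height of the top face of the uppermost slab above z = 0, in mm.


A stool. The seat height is 390 mm.

A 251×296×25 slab at z = 365 on four corner posts — a stool. The seat top is 365 + 25 = 390 mm.


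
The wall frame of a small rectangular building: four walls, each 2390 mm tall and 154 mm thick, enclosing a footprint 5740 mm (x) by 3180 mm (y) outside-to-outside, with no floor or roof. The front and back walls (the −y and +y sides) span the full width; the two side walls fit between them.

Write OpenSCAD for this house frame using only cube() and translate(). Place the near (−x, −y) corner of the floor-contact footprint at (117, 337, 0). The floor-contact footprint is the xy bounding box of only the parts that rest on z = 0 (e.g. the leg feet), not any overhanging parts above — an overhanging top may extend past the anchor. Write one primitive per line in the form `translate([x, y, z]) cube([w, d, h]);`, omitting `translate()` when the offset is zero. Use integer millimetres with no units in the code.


translate([117, 337, 0]) cube([5740, 154, 2390]);
translate([117, 3363, 0]) cube([5740, 154, 2390]);
translate([117, 491, 0]) cube([154, 2872, 2390]);
translate([5703, 491, 0]) cube([154, 2872, 2390]);


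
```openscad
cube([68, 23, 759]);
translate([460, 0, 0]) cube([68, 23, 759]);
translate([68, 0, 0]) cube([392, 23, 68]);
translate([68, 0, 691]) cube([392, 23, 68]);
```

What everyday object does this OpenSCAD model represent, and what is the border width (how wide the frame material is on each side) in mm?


A picture frame. The border width is 68 mm.

Four thin pieces enclosing a rectangular opening — a picture frame. The two full-height stiles are 759 mm tall; the top rail sits at z = 691 and is 68 mm tall, so the border above the opening is 759 − 691 = 68 mm, matching the stile x-width.
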